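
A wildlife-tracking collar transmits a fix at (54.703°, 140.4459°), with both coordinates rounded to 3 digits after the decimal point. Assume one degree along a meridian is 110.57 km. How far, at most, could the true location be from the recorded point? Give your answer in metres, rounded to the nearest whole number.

64 metres

Rounding to 3 decimal places leaves each coordinate within ±0.0005° of the true value.
North–south component: 0.0005° × 110570 = 55.285 m.
East–west component at 54.703°: 0.0005° × 110570 × cos 54.703° ≈ 0.0005 × 63889 ≈ 31.9445 m.
Combining orthogonally: (55.285² + 31.9445²)^½ ≈ 63.8505 m.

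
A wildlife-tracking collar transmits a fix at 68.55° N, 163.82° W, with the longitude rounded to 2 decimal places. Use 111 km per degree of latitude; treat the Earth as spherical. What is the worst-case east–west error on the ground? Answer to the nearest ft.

Rounding to 2 decimal places leaves the longitude within ±0.005° of the true value.
One degree of longitude at 68.55° is 111000 × cos 68.55° ≈ 111000 × 0.3657 = 40591.5 m.
Maximum E–W displacement: 0.005 × 40591.5 = 202.957 m.
In feet: 202.957 m ÷ 0.3048 ≈ 665.87 ft.

666 ft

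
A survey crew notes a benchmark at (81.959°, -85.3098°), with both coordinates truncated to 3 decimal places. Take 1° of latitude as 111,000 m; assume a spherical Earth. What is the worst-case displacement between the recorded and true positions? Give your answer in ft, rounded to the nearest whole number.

Truncating at 3 decimal places can drop up to a full unit in the last place, so each coordinate may be off by as much as 0.001°.
Latitude error → 0.001 × 111000 = 111 m along the meridian.
E–W at 81.959°: 0.001° × 111000 × cos 81.959° = 0.001 × 111000 × 0.1399 ≈ 15.5269 m.
Worst case both components are at the extreme and orthogonal: √(111² + 15.5269²) ≈ 112.081 m.
In feet: 112.081 m ÷ 0.3048 ≈ 367.72 ft.

368 ft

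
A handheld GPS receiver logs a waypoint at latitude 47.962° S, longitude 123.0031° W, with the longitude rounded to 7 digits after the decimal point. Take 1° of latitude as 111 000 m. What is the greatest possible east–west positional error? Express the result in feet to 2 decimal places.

0.01 feet

Rounding to 7 decimal places leaves the longitude within ±5e-08° of the true value.
One degree of longitude at 47.962° is 111000 × cos 47.962° ≈ 111000 × 0.6696 = 74328.2 m.
East–west error: 5e-08° × 74328.2 m/° ≈ 0.00371641 m.
Converting: 0.00371641 m × 3.2808 ft/m ≈ 0.012193 ft.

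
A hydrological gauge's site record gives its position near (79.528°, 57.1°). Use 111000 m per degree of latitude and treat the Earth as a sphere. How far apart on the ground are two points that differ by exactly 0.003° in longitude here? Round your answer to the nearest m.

One degree of longitude here spans 111000 × cos 79.528° = 111000 × 0.1818 ≈ 20174.8 m; 0.003° of that is 60.5244 m.

61 m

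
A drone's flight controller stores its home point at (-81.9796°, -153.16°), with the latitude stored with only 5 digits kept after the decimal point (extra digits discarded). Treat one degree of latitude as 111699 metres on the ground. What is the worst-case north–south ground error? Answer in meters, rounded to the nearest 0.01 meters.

1.12 meters

Truncating at 5 decimal places can drop up to a full unit in the last place, so the latitude may be off by as much as 1e-05°.
North–south distance: 1e-05° × 111699 m/° = 1.11699 m.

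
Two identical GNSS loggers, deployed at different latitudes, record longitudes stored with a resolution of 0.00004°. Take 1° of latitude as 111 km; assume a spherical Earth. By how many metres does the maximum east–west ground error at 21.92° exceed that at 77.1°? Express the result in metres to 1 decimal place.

With a 0.00004° grid the true value lies within half a step, ±0.00004°/2 = ±2e-05°, of the stored one.
Error at 21.92° = 2e-05° × 111000 × cos 21.92° ≈ 2.22 × 0.9277 = 2.0595 m.
At 77.1°: 2e-05° × 111000 × cos 77.1° = 2e-05 × 111000 × 0.2233 ≈ 0.49562 m.
Difference: 2.0595 − 0.49562 = 1.5639 m.

1.6 metres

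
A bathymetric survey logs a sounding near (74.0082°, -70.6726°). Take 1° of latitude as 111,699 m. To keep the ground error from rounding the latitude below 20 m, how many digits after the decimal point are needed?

4

One degree of latitude covers 111699 m.
With N decimal places the half-ulp bound is 0.5·10⁻ᴺ°, or 0.5·10⁻ᴺ × 111699 m on the ground.
Setting 55849.5 × 10⁻ᴺ ≤ 20 gives 10ᴺ ≥ 2792, i.e. N ≥ 3.45.
At 3 places the error can reach 55.8 m, but 4 places keeps it to 5.58 m.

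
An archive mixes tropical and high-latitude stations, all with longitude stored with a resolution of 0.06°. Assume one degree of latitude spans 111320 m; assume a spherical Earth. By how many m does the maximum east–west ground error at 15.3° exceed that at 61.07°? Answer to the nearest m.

With a 0.06° grid the true value lies within half a step, ±0.06°/2 = ±0.03°, of the stored one.
Error at 15.3° = 0.03° × 111320 × cos 15.3° ≈ 3339.6 × 0.9646 = 3221.2 m.
Error at 61.07° = 0.03° × 111320 × cos 61.07° ≈ 3339.6 × 0.4837 = 1615.5 m.
So the lower-latitude error exceeds the higher by 3221.2 − 1615.5 = 1605.7 m.

1606 m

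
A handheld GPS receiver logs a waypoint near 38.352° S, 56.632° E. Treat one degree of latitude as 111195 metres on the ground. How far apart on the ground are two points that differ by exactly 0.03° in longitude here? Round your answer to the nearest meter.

At 38.352° a degree of longitude is 111195 × cos 38.352° ≈ 87200.6 m, so 0.03° corresponds to 2616.02 m.

2616 meters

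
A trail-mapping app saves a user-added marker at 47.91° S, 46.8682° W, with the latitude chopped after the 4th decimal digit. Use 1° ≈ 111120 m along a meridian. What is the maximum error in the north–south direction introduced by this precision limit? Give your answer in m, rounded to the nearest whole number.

11 m

Truncating at 4 decimal places can drop up to a full unit in the last place, so the latitude may be off by as much as 0.0001°.
North–south distance: 0.0001° × 111120 m/° = 11.112 m.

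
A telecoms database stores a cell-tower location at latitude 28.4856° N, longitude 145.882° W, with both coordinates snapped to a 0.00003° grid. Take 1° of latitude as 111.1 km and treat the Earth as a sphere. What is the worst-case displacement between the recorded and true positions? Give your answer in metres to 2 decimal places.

2.22 metres

With a 0.00003° grid the true value lies within half a step, ±0.00003°/2 = ±1.5e-05°, of the stored one.
Latitude error → 1.5e-05 × 111100 = 1.6665 m along the meridian.
East–west component at 28.4856°: 1.5e-05° × 111100 × cos 28.4856° ≈ 1.5e-05 × 97649.9 ≈ 1.46475 m.
The two errors are perpendicular, so the maximum displacement is √(1.6665² + 1.46475²) ≈ 2.21872 m.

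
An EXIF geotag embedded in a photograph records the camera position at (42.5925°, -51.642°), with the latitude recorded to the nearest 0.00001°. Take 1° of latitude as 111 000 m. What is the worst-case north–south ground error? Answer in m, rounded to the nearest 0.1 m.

Rounding to 5 decimal places leaves the latitude within ±5e-06° of the true value.
Along the meridian that is 5e-06° × 111000 m/° = 0.555 m.

0.6 m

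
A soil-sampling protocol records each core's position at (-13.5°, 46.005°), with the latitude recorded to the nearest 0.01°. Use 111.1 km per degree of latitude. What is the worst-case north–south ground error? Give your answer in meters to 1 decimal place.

555.5 meters

Rounding to 2 decimal places leaves the latitude within ±0.005° of the true value.
So the N–S error is at most 0.005 × 111100 = 555.5 m.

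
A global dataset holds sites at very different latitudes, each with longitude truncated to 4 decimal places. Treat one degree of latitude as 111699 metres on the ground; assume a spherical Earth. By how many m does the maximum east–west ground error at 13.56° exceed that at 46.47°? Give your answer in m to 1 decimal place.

Truncating at 4 decimal places can drop up to a full unit in the last place, so the longitude may be off by as much as 0.0001°.
At 13.56°: 0.0001° × 111699 × cos 13.56° = 0.0001 × 111699 × 0.9721 ≈ 10.859 m.
Error at 46.47° = 0.0001° × 111699 × cos 46.47° ≈ 11.17 × 0.6887 = 7.6931 m.
So the lower-latitude error exceeds the higher by 10.859 − 7.6931 = 3.1654 m.

3.2 m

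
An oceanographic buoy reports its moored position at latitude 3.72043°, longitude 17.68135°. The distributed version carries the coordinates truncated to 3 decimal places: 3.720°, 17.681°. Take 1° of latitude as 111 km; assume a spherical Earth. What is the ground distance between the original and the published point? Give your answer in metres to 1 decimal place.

Δlat = 3.72043 − 3.720 = +0.00043°; Δlon = 17.68135 − 17.681 = +0.00035°.
North–south shift: 0.00043 × 111000 = 47.73 m.
East–west at this latitude: 0.00035° × 111000 × cos 3.72° ≈ 0.00035 × 110766 = 38.7681 m.
Combined displacement = (47.73² + 38.7681²)^½ ≈ 61.4908 m.

61.5 metres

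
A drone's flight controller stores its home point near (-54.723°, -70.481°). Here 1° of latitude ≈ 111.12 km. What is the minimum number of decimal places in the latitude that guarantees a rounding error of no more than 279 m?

One degree of latitude covers 111120 m.
With N decimal places the half-ulp bound is 0.5·10⁻ᴺ°, or 0.5·10⁻ᴺ × 111120 m on the ground.
Setting 55560 × 10⁻ᴺ ≤ 279 gives 10ᴺ ≥ 199.1, i.e. N ≥ 2.30.
At 2 places the error can reach 556 m, but 3 places keeps it to 55.6 m.

3 decimal places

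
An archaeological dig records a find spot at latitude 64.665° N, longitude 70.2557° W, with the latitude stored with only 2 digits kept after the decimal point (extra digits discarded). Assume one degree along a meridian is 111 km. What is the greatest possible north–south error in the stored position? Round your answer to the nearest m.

1110 m

Truncating at 2 decimal places can drop up to a full unit in the last place, so the latitude may be off by as much as 0.01°.
So the N–S error is at most 0.01 × 111000 = 1110 m.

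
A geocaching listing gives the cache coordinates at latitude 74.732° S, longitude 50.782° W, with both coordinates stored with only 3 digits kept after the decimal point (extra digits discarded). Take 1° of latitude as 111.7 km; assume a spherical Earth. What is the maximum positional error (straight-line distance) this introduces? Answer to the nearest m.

116 m

Truncating at 3 decimal places can drop up to a full unit in the last place, so each coordinate may be off by as much as 0.001°.
N–S: 0.001° × 111700 m/° = 111.7 m.
East–west component at 74.732°: 0.001° × 111700 × cos 74.732° ≈ 0.001 × 29414.4 ≈ 29.4144 m.
Worst case both components are at the extreme and orthogonal: √(111.7² + 29.4144²) ≈ 115.508 m.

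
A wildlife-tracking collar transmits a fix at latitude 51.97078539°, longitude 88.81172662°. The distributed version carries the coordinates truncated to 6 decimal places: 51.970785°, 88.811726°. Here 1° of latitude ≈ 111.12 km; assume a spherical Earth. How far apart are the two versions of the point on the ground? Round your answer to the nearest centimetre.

6 centimetres

The latitude changed by +0.00000039° and the longitude by +0.00000062°.
North–south shift: 0.00000039 × 111120 = 0.0433368 m.
East–west at this latitude: 0.00000062° × 111120 × cos 51.9708° ≈ 0.00000062 × 68456.9 = 0.0424433 m.
Combined displacement = (0.0433368² + 0.0424433²)^½ ≈ 0.060659 m.
That is 0.060659 m = 6.0659 cm.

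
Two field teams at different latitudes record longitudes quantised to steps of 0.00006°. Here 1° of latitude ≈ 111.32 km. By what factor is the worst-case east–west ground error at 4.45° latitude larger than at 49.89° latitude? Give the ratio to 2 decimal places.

1.55

With a 0.00006° grid the true value lies within half a step, ±0.00006°/2 = ±3e-05°, of the stored one.
Error at 4.45° = 3e-05° × 111320 × cos 4.45° ≈ 3.3396 × 0.9970 = 3.3295 m.
Error at 49.89° = 3e-05° × 111320 × cos 49.89° ≈ 3.3396 × 0.6443 = 2.1516 m.
The ratio reduces to cos 4.45° / cos 49.89° = 0.9970/0.6443 ≈ 1.5475.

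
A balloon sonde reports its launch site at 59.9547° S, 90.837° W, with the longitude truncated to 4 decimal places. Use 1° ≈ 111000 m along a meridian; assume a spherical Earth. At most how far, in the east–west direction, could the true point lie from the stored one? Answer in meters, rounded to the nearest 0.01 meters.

Truncating at 4 decimal places can drop up to a full unit in the last place, so the longitude may be off by as much as 0.0001°.
Parallels shrink by cos φ, so at 59.9547° a degree of longitude is 111000 × 0.5007 ≈ 55576 m.
So at most 0.0001° × 55576 ≈ 5.5576 m east–west.

5.56 meters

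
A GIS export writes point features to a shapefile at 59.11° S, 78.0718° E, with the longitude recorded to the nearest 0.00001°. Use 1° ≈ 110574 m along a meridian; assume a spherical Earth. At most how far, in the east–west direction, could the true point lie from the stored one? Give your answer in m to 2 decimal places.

0.28 m

Rounding to 5 decimal places leaves the longitude within ±5e-06° of the true value.
One degree of longitude at 59.11° is 110574 × cos 59.11° ≈ 110574 × 0.5134 = 56767.7 m.
Maximum E–W displacement: 5e-06 × 56767.7 = 0.283839 m.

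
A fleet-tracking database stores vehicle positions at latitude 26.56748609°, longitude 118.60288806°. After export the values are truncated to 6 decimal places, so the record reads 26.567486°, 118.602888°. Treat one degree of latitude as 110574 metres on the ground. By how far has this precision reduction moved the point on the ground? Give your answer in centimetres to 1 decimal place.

1.2 centimetres

Δlat = 26.56748609 − 26.567486 = +0.00000009°; Δlon = 118.60288806 − 118.602888 = +0.00000006°.
North–south shift: 0.00000009 × 110574 = 0.00995166 m.
East–west at this latitude: 0.00000006° × 110574 × cos 26.5675° ≈ 0.00000006 × 98898.3 = 0.0059339 m.
Combined displacement = (0.00995166² + 0.0059339²)^½ ≈ 0.0115865 m.
That is 0.0115865 m = 1.1586 cm.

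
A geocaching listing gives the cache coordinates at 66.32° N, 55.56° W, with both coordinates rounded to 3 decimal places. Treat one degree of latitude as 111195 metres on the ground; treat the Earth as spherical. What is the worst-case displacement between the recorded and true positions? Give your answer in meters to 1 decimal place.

Rounding to 3 decimal places leaves each coordinate within ±0.0005° of the true value.
North–south component: 0.0005° × 111195 = 55.5975 m.
East–west component at 66.32°: 0.0005° × 111195 × cos 66.32° ≈ 0.0005 × 44659 ≈ 22.3295 m.
The two errors are perpendicular, so the maximum displacement is √(55.5975² + 22.3295²) ≈ 59.914 m.

59.9 meters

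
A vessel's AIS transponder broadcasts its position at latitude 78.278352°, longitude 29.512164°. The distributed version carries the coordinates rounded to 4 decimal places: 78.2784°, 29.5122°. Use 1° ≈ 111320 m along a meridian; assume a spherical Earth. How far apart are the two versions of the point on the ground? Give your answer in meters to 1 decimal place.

5.4 meters

Δlat = 78.278352 − 78.2784 = -0.000048°; Δlon = 29.512164 − 29.5122 = -0.000036°.
North–south shift: -0.000048 × 111320 = -5.34336 m.
E–W at 78.2784°: -0.000036° × 111320 × cos 78.2784° = -0.000036 × 111320 × 0.2032 ≈ -0.814153 m.
Combined displacement = (5.34336² + 0.814153²)^½ ≈ 5.40503 m.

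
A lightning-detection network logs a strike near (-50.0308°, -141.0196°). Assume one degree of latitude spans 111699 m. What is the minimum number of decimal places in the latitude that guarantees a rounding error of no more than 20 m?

One degree of latitude covers 111699 m.
N decimal places → at most half a unit in the last place, 0.5 × 10⁻ᴺ° = 111699/2 × 10⁻ᴺ m.
Setting 55849.5 × 10⁻ᴺ ≤ 20 gives 10ᴺ ≥ 2792, i.e. N ≥ 3.45.
So 4 decimal places suffice (5.58 m); 3 would allow up to 55.8 m.

4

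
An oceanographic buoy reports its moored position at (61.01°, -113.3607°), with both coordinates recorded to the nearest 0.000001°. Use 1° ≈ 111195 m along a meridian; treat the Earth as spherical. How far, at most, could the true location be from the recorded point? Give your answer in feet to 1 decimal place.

0.2 feet

Rounding to 6 decimal places leaves each coordinate within ±5e-07° of the true value.
N–S: 5e-07° × 111195 m/° = 0.0555975 m.
Longitude error → 5e-07 × 111195 × cos 61.01° = 5e-07 × 111195 × 0.4847 ≈ 0.0269457 m.
Worst case both components are at the extreme and orthogonal: √(0.0555975² + 0.0269457²) ≈ 0.0617831 m.
Converting: 0.0617831 m × 3.2808 ft/m ≈ 0.2027 ft.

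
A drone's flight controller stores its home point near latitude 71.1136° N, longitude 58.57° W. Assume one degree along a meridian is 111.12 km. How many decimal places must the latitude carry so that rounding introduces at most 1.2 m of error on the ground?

One degree of latitude covers 111120 m.
With N decimal places the half-ulp bound is 0.5·10⁻ᴺ°, or 0.5·10⁻ᴺ × 111120 m on the ground.
Setting 55560 × 10⁻ᴺ ≤ 1.2 gives 10ᴺ ≥ 4.63e+04, i.e. N ≥ 4.67.
So 5 decimal places suffice (0.556 m); 4 would allow up to 5.56 m.

5 decimal places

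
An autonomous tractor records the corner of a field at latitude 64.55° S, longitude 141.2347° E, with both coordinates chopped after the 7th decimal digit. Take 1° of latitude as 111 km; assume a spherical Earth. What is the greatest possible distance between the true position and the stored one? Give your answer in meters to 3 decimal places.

0.012 meters

Truncating at 7 decimal places can drop up to a full unit in the last place, so each coordinate may be off by as much as 1e-07°.
North–south component: 1e-07° × 111000 = 0.0111 m.
E–W at 64.55°: 1e-07° × 111000 × cos 64.55° = 1e-07 × 111000 × 0.4297 ≈ 0.00476993 m.
Worst case both components are at the extreme and orthogonal: √(0.0111² + 0.00476993²) ≈ 0.0120815 m.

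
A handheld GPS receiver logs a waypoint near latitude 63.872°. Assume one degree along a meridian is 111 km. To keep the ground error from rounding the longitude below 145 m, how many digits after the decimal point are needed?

3 decimal places

At 63.872° one degree of longitude covers 111000 × cos 63.872° ≈ 111000 × 0.4404 ≈ 48882 m.
With N decimal places the half-ulp bound is 0.5·10⁻ᴺ°, or 0.5·10⁻ᴺ × 48882 m on the ground.
Need 0.5 × 48882 × 10⁻ᴺ ≤ 145 → 10⁻ᴺ ≤ 5.933e-03, so N ≥ 2.23.
At 2 places the error can reach 244 m, but 3 places keeps it to 24.4 m.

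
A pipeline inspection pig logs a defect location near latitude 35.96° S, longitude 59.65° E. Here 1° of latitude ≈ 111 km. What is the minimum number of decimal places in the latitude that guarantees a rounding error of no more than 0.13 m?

6 decimal places

One degree of latitude covers 111000 m.
N decimal places → at most half a unit in the last place, 0.5 × 10⁻ᴺ° = 111000/2 × 10⁻ᴺ m.
Need 0.5 × 111000 × 10⁻ᴺ ≤ 0.13 → 10⁻ᴺ ≤ 2.342e-06, so N ≥ 5.63.
At 5 places the error can reach 0.555 m, but 6 places keeps it to 0.0555 m.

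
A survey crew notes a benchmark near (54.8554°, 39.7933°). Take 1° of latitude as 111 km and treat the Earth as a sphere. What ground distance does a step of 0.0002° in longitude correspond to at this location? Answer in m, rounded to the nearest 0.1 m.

One degree of longitude here spans 111000 × cos 54.8554° = 111000 × 0.5756 ≈ 63896.3 m; 0.0002° of that is 12.7793 m.

12.8 m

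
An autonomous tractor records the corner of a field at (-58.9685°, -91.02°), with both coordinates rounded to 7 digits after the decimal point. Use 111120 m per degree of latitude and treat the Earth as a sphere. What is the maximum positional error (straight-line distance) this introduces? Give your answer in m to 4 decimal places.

0.0063 m

Rounding to 7 decimal places leaves each coordinate within ±5e-08° of the true value.
North–south component: 5e-08° × 111120 = 0.005556 m.
East–west component at 58.9685°: 5e-08° × 111120 × cos 58.9685° ≈ 5e-08 × 57283.4 ≈ 0.00286417 m.
Worst case both components are at the extreme and orthogonal: √(0.005556² + 0.00286417²) ≈ 0.00625081 m.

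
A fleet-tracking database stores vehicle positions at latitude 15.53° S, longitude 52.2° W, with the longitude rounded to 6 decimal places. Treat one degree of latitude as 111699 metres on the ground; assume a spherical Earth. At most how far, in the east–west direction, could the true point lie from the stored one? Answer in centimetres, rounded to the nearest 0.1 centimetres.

5.4 centimetres

Rounding to 6 decimal places leaves the longitude within ±5e-07° of the true value.
One degree of longitude at 15.53° is 111699 × cos 15.53° ≈ 111699 × 0.9635 = 107621 m.
Maximum E–W displacement: 5e-07 × 107621 = 0.0538105 m.
That is 0.0538105 m = 5.381 cm.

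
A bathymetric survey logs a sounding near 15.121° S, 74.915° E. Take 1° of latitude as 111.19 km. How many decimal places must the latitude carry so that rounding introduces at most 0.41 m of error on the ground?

One degree of latitude covers 111190 m.
Rounding to N decimal places gives at most 0.5 × 10⁻ᴺ degrees of error, i.e. 0.5 × 10⁻ᴺ × 111190 m.
Setting 55595 × 10⁻ᴺ ≤ 0.41 gives 10ᴺ ≥ 1.356e+05, i.e. N ≥ 5.13.
So 6 decimal places suffice (0.0556 m); 5 would allow up to 0.556 m.

6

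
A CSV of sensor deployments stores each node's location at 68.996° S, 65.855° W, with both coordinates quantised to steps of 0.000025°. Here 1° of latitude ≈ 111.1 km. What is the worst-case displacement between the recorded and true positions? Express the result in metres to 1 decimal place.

1.5 metres

With a 0.000025° grid the true value lies within half a step, ±0.000025°/2 = ±1.25e-05°, of the stored one.
Latitude error → 1.25e-05 × 111100 = 1.38875 m along the meridian.
Longitude error → 1.25e-05 × 111100 × cos 68.996° = 1.25e-05 × 111100 × 0.3584 ≈ 0.497774 m.
The two errors are perpendicular, so the maximum displacement is √(1.38875² + 0.497774²) ≈ 1.47526 m.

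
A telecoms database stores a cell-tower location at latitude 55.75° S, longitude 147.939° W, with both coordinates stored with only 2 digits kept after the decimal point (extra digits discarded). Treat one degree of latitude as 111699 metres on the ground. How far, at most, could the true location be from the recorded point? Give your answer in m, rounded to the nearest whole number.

Truncating at 2 decimal places can drop up to a full unit in the last place, so each coordinate may be off by as much as 0.01°.
N–S: 0.01° × 111699 m/° = 1116.99 m.
E–W at 55.75°: 0.01° × 111699 × cos 55.75° = 0.01 × 111699 × 0.5628 ≈ 628.647 m.
Combining orthogonally: (1116.99² + 628.647²)^½ ≈ 1281.74 m.

1282 m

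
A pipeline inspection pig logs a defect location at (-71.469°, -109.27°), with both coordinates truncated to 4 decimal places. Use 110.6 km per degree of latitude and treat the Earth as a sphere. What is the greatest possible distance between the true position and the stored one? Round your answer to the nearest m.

12 m

Truncating at 4 decimal places can drop up to a full unit in the last place, so each coordinate may be off by as much as 0.0001°.
North–south component: 0.0001° × 110600 = 11.06 m.
E–W at 71.469°: 0.0001° × 110600 × cos 71.469° = 0.0001 × 110600 × 0.3178 ≈ 3.51506 m.
Worst case both components are at the extreme and orthogonal: √(11.06² + 3.51506²) ≈ 11.6051 m.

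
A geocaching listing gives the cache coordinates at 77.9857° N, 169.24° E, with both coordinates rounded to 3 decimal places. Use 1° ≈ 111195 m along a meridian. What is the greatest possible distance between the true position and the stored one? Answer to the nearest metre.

Rounding to 3 decimal places leaves each coordinate within ±0.0005° of the true value.
North–south component: 0.0005° × 111195 = 55.5975 m.
East–west component at 77.9857°: 0.0005° × 111195 × cos 77.9857° ≈ 0.0005 × 23145.9 ≈ 11.5729 m.
The two errors are perpendicular, so the maximum displacement is √(55.5975² + 11.5729²) ≈ 56.7892 m.

57 metres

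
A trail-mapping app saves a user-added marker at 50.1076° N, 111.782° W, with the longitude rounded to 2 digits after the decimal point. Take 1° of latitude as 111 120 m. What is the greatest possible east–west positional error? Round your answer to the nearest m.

Rounding to 2 decimal places leaves the longitude within ±0.005° of the true value.
Parallels shrink by cos φ, so at 50.1076° a degree of longitude is 111120 × 0.6413 ≈ 71266.6 m.
East–west error: 0.005° × 71266.6 m/° ≈ 356.333 m.

356 m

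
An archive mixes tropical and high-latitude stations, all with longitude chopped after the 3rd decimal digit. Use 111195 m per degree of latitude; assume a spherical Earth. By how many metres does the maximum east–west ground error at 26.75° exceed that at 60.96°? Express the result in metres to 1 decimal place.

Truncating at 3 decimal places can drop up to a full unit in the last place, so the longitude may be off by as much as 0.001°.
At 26.75°: 0.001° × 111195 × cos 26.75° = 0.001 × 111195 × 0.8930 ≈ 99.295 m.
Error at 60.96° = 0.001° × 111195 × cos 60.96° ≈ 111.2 × 0.4854 = 53.976 m.
Difference: 99.295 − 53.976 = 45.319 m.

45.3 metres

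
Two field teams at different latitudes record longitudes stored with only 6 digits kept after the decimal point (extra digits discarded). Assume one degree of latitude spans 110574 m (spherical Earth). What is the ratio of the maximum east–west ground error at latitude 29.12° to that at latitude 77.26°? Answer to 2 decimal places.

3.96

Truncating at 6 decimal places can drop up to a full unit in the last place, so the longitude may be off by as much as 1e-06°.
At 29.12°: 1e-06° × 110574 × cos 29.12° = 1e-06 × 110574 × 0.8736 ≈ 0.096598 m.
Error at 77.26° = 1e-06° × 110574 × cos 77.26° ≈ 0.11057 × 0.2205 = 0.024385 m.
Ratio: 0.096598 / 0.024385 = cos 29.12° / cos 77.26° ≈ 3.9614.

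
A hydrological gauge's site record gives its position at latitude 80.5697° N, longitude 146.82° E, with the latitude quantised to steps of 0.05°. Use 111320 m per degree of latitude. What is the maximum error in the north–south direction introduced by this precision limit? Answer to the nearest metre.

With a 0.05° grid the true value lies within half a step, ±0.05°/2 = ±0.025°, of the stored one.
North–south distance: 0.025° × 111320 m/° = 2783 m.

2783 metres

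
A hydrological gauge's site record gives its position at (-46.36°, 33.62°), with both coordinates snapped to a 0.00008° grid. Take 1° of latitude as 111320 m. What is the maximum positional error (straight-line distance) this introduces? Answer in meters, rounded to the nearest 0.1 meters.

With a 0.00008° grid the true value lies within half a step, ±0.00008°/2 = ±4e-05°, of the stored one.
N–S: 4e-05° × 111320 m/° = 4.4528 m.
E–W at 46.36°: 4e-05° × 111320 × cos 46.36° = 4e-05 × 111320 × 0.6901 ≈ 3.07299 m.
Combining orthogonally: (4.4528² + 3.07299²)^½ ≈ 5.41024 m.

5.4 meters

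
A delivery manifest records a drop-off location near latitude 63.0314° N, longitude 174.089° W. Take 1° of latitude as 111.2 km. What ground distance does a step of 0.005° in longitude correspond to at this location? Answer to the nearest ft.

0.005° of longitude at 63.0314° is 0.005 × 111200 × cos 63.0314° ≈ 0.005 × 50429.4 = 252.147 m.
Converting: 252.147 m × 3.2808 ft/m ≈ 827.25 ft.

827 ft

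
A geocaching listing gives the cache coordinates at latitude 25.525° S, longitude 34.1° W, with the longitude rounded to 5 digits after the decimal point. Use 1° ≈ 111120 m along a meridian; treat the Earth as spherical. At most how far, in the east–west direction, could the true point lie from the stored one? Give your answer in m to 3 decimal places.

Rounding to 5 decimal places leaves the longitude within ±5e-06° of the true value.
One degree of longitude at 25.525° is 111120 × cos 25.525° ≈ 111120 × 0.9024 = 100274 m.
So at most 5e-06° × 100274 ≈ 0.501372 m east–west.

0.501 m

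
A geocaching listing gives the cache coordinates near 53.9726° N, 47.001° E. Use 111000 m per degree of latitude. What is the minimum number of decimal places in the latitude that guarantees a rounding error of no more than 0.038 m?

7 decimal places

One degree of latitude covers 111000 m.
With N decimal places the half-ulp bound is 0.5·10⁻ᴺ°, or 0.5·10⁻ᴺ × 111000 m on the ground.
Need 0.5 × 111000 × 10⁻ᴺ ≤ 0.038 → 10⁻ᴺ ≤ 6.847e-07, so N ≥ 6.16.
So 7 decimal places suffice (0.00555 m); 6 would allow up to 0.0555 m.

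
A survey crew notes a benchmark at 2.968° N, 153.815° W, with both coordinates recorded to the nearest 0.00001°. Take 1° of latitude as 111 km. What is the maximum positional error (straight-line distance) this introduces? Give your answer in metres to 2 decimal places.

Rounding to 5 decimal places leaves each coordinate within ±5e-06° of the true value.
N–S: 5e-06° × 111000 m/° = 0.555 m.
E–W at 2.968°: 5e-06° × 111000 × cos 2.968° = 5e-06 × 111000 × 0.9987 ≈ 0.554256 m.
Combining orthogonally: (0.555² + 0.554256²)^½ ≈ 0.784362 m.

0.78 metres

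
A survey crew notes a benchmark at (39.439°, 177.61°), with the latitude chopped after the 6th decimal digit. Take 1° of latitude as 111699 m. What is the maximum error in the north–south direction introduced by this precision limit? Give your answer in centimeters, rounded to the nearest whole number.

Truncating at 6 decimal places can drop up to a full unit in the last place, so the latitude may be off by as much as 1e-06°.
North–south distance: 1e-06° × 111699 m/° = 0.111699 m.
That is 0.111699 m = 11.17 cm.

11 centimeters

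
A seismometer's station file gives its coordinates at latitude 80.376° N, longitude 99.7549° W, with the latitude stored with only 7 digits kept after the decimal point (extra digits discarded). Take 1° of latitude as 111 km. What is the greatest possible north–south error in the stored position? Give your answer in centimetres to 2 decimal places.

Truncating at 7 decimal places can drop up to a full unit in the last place, so the latitude may be off by as much as 1e-07°.
Along the meridian that is 1e-07° × 111000 m/° = 0.0111 m.
That is 0.0111 m = 1.11 cm.

1.11 centimetres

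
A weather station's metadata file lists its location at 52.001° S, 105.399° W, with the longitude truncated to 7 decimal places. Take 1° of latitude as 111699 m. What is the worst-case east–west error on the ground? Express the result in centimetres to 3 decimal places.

0.688 centimetres

Truncating at 7 decimal places can drop up to a full unit in the last place, so the longitude may be off by as much as 1e-07°.
At latitude 52.001° a degree of longitude spans 111699 m × cos 52.001° = 111699 × 0.6156 ≈ 68767.2 m.
So at most 1e-07° × 68767.2 ≈ 0.00687672 m east–west.
That is 0.00687672 m = 0.68767 cm.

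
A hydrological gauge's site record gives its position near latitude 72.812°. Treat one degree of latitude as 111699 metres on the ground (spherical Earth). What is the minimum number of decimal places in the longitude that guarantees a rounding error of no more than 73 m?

3

At 72.812° one degree of longitude covers 111699 × cos 72.812° ≈ 111699 × 0.2955 ≈ 33007.9 m.
Rounding to N decimal places gives at most 0.5 × 10⁻ᴺ degrees of error, i.e. 0.5 × 10⁻ᴺ × 33007.9 m.
Need 0.5 × 33007.9 × 10⁻ᴺ ≤ 73 → 10⁻ᴺ ≤ 4.423e-03, so N ≥ 2.35.
So 3 decimal places suffice (16.5 m); 2 would allow up to 165 m.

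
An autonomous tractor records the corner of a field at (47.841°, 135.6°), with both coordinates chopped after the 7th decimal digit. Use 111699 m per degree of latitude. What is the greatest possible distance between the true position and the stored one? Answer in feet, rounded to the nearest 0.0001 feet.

0.0441 feet

Truncating at 7 decimal places can drop up to a full unit in the last place, so each coordinate may be off by as much as 1e-07°.
North–south component: 1e-07° × 111699 = 0.0111699 m.
E–W at 47.841°: 1e-07° × 111699 × cos 47.841° = 1e-07 × 111699 × 0.6712 ≈ 0.00749713 m.
Worst case both components are at the extreme and orthogonal: √(0.0111699² + 0.00749713²) ≈ 0.0134526 m.
Converting: 0.0134526 m × 3.2808 ft/m ≈ 0.044136 ft.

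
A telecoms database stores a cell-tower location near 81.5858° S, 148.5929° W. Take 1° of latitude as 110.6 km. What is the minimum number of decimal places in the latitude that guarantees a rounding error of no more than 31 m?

4

One degree of latitude covers 110600 m.
With N decimal places the half-ulp bound is 0.5·10⁻ᴺ°, or 0.5·10⁻ᴺ × 110600 m on the ground.
Setting 55300 × 10⁻ᴺ ≤ 31 gives 10ᴺ ≥ 1784, i.e. N ≥ 3.25.
At 3 places the error can reach 55.3 m, but 4 places keeps it to 5.53 m.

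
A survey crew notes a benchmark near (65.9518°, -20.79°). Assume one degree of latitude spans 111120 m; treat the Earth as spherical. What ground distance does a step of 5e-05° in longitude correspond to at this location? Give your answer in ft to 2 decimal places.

At 65.9518° a degree of longitude is 111120 × cos 65.9518° ≈ 45282 m, so 5e-05° corresponds to 2.2641 m.
In feet: 2.2641 m ÷ 0.3048 ≈ 7.4281 ft.

7.43 ft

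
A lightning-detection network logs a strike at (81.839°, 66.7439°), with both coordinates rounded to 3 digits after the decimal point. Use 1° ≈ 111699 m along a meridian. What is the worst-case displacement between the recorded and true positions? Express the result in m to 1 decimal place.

Rounding to 3 decimal places leaves each coordinate within ±0.0005° of the true value.
North–south component: 0.0005° × 111699 = 55.8495 m.
E–W at 81.839°: 0.0005° × 111699 × cos 81.839° = 0.0005 × 111699 × 0.1420 ≈ 7.92813 m.
Combining orthogonally: (55.8495² + 7.92813²)^½ ≈ 56.4094 m.

56.4 m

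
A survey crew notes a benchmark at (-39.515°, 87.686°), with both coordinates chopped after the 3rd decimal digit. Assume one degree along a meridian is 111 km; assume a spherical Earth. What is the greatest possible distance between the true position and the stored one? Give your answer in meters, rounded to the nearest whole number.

Truncating at 3 decimal places can drop up to a full unit in the last place, so each coordinate may be off by as much as 0.001°.
N–S: 0.001° × 111000 m/° = 111 m.
East–west component at 39.515°: 0.001° × 111000 × cos 39.515° ≈ 0.001 × 85631.8 ≈ 85.6318 m.
The two errors are perpendicular, so the maximum displacement is √(111² + 85.6318²) ≈ 140.192 m.

140 meters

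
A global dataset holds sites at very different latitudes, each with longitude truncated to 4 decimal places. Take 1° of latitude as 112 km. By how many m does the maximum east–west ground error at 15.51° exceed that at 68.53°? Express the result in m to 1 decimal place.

6.7 m

Truncating at 4 decimal places can drop up to a full unit in the last place, so the longitude may be off by as much as 0.0001°.
At 15.51°: 0.0001° × 112000 × cos 15.51° = 0.0001 × 112000 × 0.9636 ≈ 10.792 m.
At 68.53°: 0.0001° × 112000 × cos 68.53° = 0.0001 × 112000 × 0.3660 ≈ 4.0994 m.
So the lower-latitude error exceeds the higher by 10.792 − 4.0994 = 6.6928 m.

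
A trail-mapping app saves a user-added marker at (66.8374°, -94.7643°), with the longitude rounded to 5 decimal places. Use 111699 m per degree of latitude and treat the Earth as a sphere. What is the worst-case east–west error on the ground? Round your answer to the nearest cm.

Rounding to 5 decimal places leaves the longitude within ±5e-06° of the true value.
At latitude 66.8374° a degree of longitude spans 111699 m × cos 66.8374° = 111699 × 0.3933 ≈ 43935.9 m.
East–west error: 5e-06° × 43935.9 m/° ≈ 0.219679 m.
That is 0.219679 m = 21.968 cm.

22 cm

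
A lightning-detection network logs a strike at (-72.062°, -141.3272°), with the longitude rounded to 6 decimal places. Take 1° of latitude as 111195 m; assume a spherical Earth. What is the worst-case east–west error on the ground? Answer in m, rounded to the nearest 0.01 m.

0.02 m

Rounding to 6 decimal places leaves the longitude within ±5e-07° of the true value.
One degree of longitude at 72.062° is 111195 × cos 72.062° ≈ 111195 × 0.3080 = 34246.7 m.
East–west error: 5e-07° × 34246.7 m/° ≈ 0.0171233 m.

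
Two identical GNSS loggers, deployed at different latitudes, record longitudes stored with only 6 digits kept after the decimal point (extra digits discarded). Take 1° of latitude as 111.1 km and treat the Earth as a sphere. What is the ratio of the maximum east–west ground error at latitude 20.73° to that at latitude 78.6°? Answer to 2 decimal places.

4.73

Truncating at 6 decimal places can drop up to a full unit in the last place, so the longitude may be off by as much as 1e-06°.
Error at 20.73° = 1e-06° × 111100 × cos 20.73° ≈ 0.1111 × 0.9353 = 0.10391 m.
Error at 78.6° = 1e-06° × 111100 × cos 78.6° ≈ 0.1111 × 0.1977 = 0.02196 m.
The ratio reduces to cos 20.73° / cos 78.6° = 0.9353/0.1977 ≈ 4.7317.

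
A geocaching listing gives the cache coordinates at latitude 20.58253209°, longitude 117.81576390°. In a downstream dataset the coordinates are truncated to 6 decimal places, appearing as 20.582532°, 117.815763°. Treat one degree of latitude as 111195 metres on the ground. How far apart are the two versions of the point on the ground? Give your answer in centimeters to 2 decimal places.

9.42 centimeters

Δlat = 20.58253209 − 20.582532 = +0.00000009°; Δlon = 117.81576390 − 117.815763 = +0.00000090°.
N–S: 0.00000009° × 111195 m/° = 0.0100076 m.
E–W at 20.5825°: 0.00000090° × 111195 × cos 20.5825° = 0.00000090 × 111195 × 0.9362 ≈ 0.0936874 m.
Distance: √(0.0100076² + 0.0936874²) ≈ 0.0942203 m.
That is 0.0942203 m = 9.422 cm.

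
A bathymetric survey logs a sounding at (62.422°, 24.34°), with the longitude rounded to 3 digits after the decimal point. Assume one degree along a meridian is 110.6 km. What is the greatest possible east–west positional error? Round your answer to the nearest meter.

Rounding to 3 decimal places leaves the longitude within ±0.0005° of the true value.
Parallels shrink by cos φ, so at 62.422° a degree of longitude is 110600 × 0.4630 ≈ 51202.9 m.
So at most 0.0005° × 51202.9 ≈ 25.6015 m east–west.

26 meters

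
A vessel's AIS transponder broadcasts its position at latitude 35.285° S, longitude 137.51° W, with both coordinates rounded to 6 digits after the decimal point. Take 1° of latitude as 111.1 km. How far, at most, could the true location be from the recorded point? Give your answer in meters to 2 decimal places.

0.07 meters

Rounding to 6 decimal places leaves each coordinate within ±5e-07° of the true value.
North–south component: 5e-07° × 111100 = 0.05555 m.
E–W at 35.285°: 5e-07° × 111100 × cos 35.285° = 5e-07 × 111100 × 0.8163 ≈ 0.0453448 m.
The two errors are perpendicular, so the maximum displacement is √(0.05555² + 0.0453448²) ≈ 0.0717074 m.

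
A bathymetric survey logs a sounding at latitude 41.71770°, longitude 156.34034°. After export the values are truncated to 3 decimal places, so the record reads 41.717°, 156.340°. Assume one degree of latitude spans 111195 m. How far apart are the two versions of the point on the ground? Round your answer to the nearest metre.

83 metres

Δlat = 41.71770 − 41.717 = +0.00070°; Δlon = 156.34034 − 156.340 = +0.00034°.
North–south shift: 0.00070 × 111195 = 77.8365 m.
E–W at 41.717°: 0.00034° × 111195 × cos 41.717° = 0.00034 × 111195 × 0.7464 ≈ 28.2202 m.
Distance: √(77.8365² + 28.2202²) ≈ 82.7943 m.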